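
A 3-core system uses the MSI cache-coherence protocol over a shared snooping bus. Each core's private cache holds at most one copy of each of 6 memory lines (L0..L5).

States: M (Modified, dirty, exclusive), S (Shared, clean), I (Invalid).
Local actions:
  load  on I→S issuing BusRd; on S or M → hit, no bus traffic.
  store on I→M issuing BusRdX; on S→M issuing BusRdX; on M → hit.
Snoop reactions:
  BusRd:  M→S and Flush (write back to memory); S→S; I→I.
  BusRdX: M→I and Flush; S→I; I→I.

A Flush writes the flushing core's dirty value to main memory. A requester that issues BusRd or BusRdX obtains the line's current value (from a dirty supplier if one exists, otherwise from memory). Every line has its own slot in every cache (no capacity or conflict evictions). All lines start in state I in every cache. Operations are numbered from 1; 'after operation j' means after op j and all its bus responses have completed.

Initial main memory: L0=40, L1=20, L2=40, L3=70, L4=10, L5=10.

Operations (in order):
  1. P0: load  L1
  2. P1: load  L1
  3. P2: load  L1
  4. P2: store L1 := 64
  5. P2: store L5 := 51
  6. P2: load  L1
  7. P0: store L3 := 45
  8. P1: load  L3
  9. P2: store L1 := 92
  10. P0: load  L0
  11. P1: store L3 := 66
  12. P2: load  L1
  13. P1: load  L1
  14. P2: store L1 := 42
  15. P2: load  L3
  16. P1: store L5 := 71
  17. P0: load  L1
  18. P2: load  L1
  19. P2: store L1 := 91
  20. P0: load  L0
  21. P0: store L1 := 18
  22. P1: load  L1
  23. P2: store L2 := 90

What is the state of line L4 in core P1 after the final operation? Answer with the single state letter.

  op1 P0: load  L1 → S/I/I on L1; bus BusRd; mem=20
  op2 P1: load  L1 → S/S/I on L1; bus BusRd; mem=20
  op3 P2: load  L1 → S/S/S on L1; bus BusRd; mem=20
  op4 P2: store L1 := 64 → I/I/M on L1; bus BusRdX; mem=20
  op5 P2: store L5 := 51 → I/I/M on L5; bus BusRdX; mem=10
  op6 P2: load  L1 → I/I/M on L1; bus (none); mem=20
  op7 P0: store L3 := 45 → M/I/I on L3; bus BusRdX; mem=70
  op8 P1: load  L3 → S/S/I on L3; bus BusRd Flush; mem=45
  op9 P2: store L1 := 92 → I/I/M on L1; bus (none); mem=20
  op10 P0: load  L0 → S/I/I on L0; bus BusRd; mem=40
  op11 P1: store L3 := 66 → I/M/I on L3; bus BusRdX; mem=45
  op12 P2: load  L1 → I/I/M on L1; bus (none); mem=20
  op13 P1: load  L1 → I/S/S on L1; bus BusRd Flush; mem=92
  op14 P2: store L1 := 42 → I/I/M on L1; bus BusRdX; mem=92
  op15 P2: load  L3 → I/S/S on L3; bus BusRd Flush; mem=66
  op16 P1: store L5 := 71 → I/M/I on L5; bus BusRdX Flush; mem=51
  op17 P0: load  L1 → S/I/S on L1; bus BusRd Flush; mem=42
  op18 P2: load  L1 → S/I/S on L1; bus (none); mem=42
  op19 P2: store L1 := 91 → I/I/M on L1; bus BusRdX; mem=42
  op20 P0: load  L0 → S/I/I on L0; bus (none); mem=40
  op21 P0: store L1 := 18 → M/I/I on L1; bus BusRdX Flush; mem=91
  op22 P1: load  L1 → S/S/I on L1; bus BusRd Flush; mem=18
  op23 P2: store L2 := 90 → I/I/M on L2; bus BusRdX; mem=40

state = I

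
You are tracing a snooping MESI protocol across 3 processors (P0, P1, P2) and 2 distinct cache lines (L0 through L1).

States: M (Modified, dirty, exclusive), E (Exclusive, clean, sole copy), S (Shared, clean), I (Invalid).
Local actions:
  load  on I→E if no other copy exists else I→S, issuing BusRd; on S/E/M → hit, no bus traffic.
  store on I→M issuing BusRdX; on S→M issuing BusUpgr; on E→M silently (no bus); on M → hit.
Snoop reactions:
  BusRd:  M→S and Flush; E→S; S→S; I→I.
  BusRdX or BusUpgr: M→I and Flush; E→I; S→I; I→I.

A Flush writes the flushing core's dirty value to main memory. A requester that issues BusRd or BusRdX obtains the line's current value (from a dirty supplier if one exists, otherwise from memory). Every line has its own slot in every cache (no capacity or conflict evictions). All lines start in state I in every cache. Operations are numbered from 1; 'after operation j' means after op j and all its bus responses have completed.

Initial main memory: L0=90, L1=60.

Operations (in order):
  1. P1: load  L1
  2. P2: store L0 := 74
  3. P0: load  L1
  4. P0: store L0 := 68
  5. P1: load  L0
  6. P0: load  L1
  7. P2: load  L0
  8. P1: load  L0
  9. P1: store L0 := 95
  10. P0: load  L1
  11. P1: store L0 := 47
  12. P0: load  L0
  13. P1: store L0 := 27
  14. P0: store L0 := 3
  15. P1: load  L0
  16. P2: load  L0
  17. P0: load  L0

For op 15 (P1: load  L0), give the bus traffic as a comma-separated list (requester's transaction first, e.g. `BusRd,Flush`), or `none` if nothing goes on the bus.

bus = BusRd,Flush

step 1: P1: load  L1  ⟶  IEI  (L1)  txn=BusRd  M[L1]=60
step 2: P2: store L0 := 74  ⟶  IIM  (L0)  txn=BusRdX  M[L0]=90
step 3: P0: load  L1  ⟶  SSI  (L1)  txn=BusRd  M[L1]=60
step 4: P0: store L0 := 68  ⟶  MII  (L0)  txn=BusRdX+Flush  M[L0]=74
step 5: P1: load  L0  ⟶  SSI  (L0)  txn=BusRd+Flush  M[L0]=68
step 6: P0: load  L1  ⟶  SSI  (L1)  txn=∅  M[L1]=60
step 7: P2: load  L0  ⟶  SSS  (L0)  txn=BusRd  M[L0]=68
step 8: P1: load  L0  ⟶  SSS  (L0)  txn=∅  M[L0]=68
step 9: P1: store L0 := 95  ⟶  IMI  (L0)  txn=BusUpgr  M[L0]=68
step 10: P0: load  L1  ⟶  SSI  (L1)  txn=∅  M[L1]=60
step 11: P1: store L0 := 47  ⟶  IMI  (L0)  txn=∅  M[L0]=68
step 12: P0: load  L0  ⟶  SSI  (L0)  txn=BusRd+Flush  M[L0]=47
step 13: P1: store L0 := 27  ⟶  IMI  (L0)  txn=BusUpgr  M[L0]=47
step 14: P0: store L0 := 3  ⟶  MII  (L0)  txn=BusRdX+Flush  M[L0]=27
step 15: P1: load  L0  ⟶  SSI  (L0)  txn=BusRd+Flush  M[L0]=3
step 16: P2: load  L0  ⟶  SSS  (L0)  txn=BusRd  M[L0]=3
step 17: P0: load  L0  ⟶  SSS  (L0)  txn=∅  M[L0]=3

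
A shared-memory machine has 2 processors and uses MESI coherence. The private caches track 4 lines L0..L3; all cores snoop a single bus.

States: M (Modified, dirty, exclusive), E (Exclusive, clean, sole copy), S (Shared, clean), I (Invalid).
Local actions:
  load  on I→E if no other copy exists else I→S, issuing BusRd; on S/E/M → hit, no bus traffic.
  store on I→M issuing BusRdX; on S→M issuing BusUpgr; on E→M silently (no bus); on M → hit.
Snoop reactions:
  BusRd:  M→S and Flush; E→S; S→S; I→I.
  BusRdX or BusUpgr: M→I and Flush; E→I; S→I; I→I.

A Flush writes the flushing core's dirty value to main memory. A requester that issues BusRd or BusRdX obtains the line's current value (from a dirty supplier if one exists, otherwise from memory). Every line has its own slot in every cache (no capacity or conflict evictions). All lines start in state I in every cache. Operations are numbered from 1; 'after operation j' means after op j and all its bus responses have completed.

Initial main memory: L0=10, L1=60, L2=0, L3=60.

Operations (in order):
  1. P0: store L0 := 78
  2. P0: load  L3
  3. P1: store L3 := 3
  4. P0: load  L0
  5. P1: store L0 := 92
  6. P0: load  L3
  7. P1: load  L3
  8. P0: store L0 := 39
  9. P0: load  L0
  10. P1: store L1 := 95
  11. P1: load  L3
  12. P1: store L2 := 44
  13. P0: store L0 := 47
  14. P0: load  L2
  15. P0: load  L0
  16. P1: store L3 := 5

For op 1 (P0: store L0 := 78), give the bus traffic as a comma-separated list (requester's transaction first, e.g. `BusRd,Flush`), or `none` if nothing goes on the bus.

bus = BusRdX

1. P0: store L0 := 78  bus=[BusRdX]  L0: P0=M P1=I  mem[L0]=10
2. P0: load  L3  bus=[BusRd]  L3: P0=E P1=I  mem[L3]=60
3. P1: store L3 := 3  bus=[BusRdX]  L3: P0=I P1=M  mem[L3]=60
4. P0: load  L0  bus=[-]  L0: P0=M P1=I  mem[L0]=10
5. P1: store L0 := 92  bus=[BusRdX,Flush]  L0: P0=I P1=M  mem[L0]=78
6. P0: load  L3  bus=[BusRd,Flush]  L3: P0=S P1=S  mem[L3]=3
7. P1: load  L3  bus=[-]  L3: P0=S P1=S  mem[L3]=3
8. P0: store L0 := 39  bus=[BusRdX,Flush]  L0: P0=M P1=I  mem[L0]=92
9. P0: load  L0  bus=[-]  L0: P0=M P1=I  mem[L0]=92
10. P1: store L1 := 95  bus=[BusRdX]  L1: P0=I P1=M  mem[L1]=60
11. P1: load  L3  bus=[-]  L3: P0=S P1=S  mem[L3]=3
12. P1: store L2 := 44  bus=[BusRdX]  L2: P0=I P1=M  mem[L2]=0
13. P0: store L0 := 47  bus=[-]  L0: P0=M P1=I  mem[L0]=92
14. P0: load  L2  bus=[BusRd,Flush]  L2: P0=S P1=S  mem[L2]=44
15. P0: load  L0  bus=[-]  L0: P0=M P1=I  mem[L0]=92
16. P1: store L3 := 5  bus=[BusUpgr]  L3: P0=I P1=M  mem[L3]=3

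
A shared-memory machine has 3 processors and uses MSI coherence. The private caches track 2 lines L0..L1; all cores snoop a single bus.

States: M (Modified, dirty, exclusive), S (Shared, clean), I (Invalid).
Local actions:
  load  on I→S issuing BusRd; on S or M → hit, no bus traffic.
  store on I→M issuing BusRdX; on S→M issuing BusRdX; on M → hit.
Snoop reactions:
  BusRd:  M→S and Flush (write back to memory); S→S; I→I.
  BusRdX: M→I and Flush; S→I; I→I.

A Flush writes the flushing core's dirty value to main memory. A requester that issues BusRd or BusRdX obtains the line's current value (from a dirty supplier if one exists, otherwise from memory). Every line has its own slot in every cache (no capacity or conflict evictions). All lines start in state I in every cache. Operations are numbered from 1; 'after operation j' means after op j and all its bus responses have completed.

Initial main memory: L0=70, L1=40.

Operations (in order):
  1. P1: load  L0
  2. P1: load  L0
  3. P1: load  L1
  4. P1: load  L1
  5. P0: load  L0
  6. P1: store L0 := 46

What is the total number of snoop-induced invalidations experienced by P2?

invalidations = 0

  op1 P1: load  L0 → I/S/I on L0; bus BusRd; mem=70
  op2 P1: load  L0 → I/S/I on L0; bus (none); mem=70
  op3 P1: load  L1 → I/S/I on L1; bus BusRd; mem=40
  op4 P1: load  L1 → I/S/I on L1; bus (none); mem=40
  op5 P0: load  L0 → S/S/I on L0; bus BusRd; mem=70
  op6 P1: store L0 := 46 → I/M/I on L0; bus BusRdX; mem=70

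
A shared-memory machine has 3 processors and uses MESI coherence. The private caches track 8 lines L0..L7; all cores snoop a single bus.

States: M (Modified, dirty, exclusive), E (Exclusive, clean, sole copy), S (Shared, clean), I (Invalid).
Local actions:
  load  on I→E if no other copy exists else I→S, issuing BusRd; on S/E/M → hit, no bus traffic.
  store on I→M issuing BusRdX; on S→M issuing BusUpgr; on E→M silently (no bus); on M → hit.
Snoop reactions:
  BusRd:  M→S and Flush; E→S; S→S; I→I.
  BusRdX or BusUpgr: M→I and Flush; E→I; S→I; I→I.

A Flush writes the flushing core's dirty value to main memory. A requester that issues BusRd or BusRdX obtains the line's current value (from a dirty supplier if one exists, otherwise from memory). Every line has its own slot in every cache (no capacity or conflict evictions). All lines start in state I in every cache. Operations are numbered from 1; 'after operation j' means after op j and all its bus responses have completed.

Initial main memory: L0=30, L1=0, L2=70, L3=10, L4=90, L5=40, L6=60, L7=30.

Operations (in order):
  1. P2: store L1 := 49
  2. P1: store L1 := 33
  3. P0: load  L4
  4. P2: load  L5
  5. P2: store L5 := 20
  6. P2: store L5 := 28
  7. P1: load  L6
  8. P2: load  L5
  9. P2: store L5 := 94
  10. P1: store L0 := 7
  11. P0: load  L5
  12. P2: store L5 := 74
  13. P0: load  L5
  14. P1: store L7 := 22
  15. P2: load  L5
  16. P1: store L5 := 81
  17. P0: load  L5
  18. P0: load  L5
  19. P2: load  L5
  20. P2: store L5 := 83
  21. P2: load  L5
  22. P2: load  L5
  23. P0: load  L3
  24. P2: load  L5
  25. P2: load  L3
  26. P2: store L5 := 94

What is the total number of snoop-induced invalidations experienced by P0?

[1] P2: store L1 := 49 | P0:I, P1:I, P2:M(49) | bus: BusRdX
[2] P1: store L1 := 33 | P0:I, P1:M(33), P2:I | bus: BusRdX,Flush
[3] P0: load  L4 | P0:E(90), P1:I, P2:I | bus: BusRd
[4] P2: load  L5 | P0:I, P1:I, P2:E(40) | bus: BusRd
[5] P2: store L5 := 20 | P0:I, P1:I, P2:M(20) | bus: none
[6] P2: store L5 := 28 | P0:I, P1:I, P2:M(28) | bus: none
[7] P1: load  L6 | P0:I, P1:E(60), P2:I | bus: BusRd
[8] P2: load  L5 | P0:I, P1:I, P2:M(28) | bus: none
[9] P2: store L5 := 94 | P0:I, P1:I, P2:M(94) | bus: none
[10] P1: store L0 := 7 | P0:I, P1:M(7), P2:I | bus: BusRdX
[11] P0: load  L5 | P0:S(94), P1:I, P2:S(94) | bus: BusRd,Flush
[12] P2: store L5 := 74 | P0:I, P1:I, P2:M(74) | bus: BusUpgr
[13] P0: load  L5 | P0:S(74), P1:I, P2:S(74) | bus: BusRd,Flush
[14] P1: store L7 := 22 | P0:I, P1:M(22), P2:I | bus: BusRdX
[15] P2: load  L5 | P0:S(74), P1:I, P2:S(74) | bus: none
[16] P1: store L5 := 81 | P0:I, P1:M(81), P2:I | bus: BusRdX
[17] P0: load  L5 | P0:S(81), P1:S(81), P2:I | bus: BusRd,Flush
[18] P0: load  L5 | P0:S(81), P1:S(81), P2:I | bus: none
[19] P2: load  L5 | P0:S(81), P1:S(81), P2:S(81) | bus: BusRd
[20] P2: store L5 := 83 | P0:I, P1:I, P2:M(83) | bus: BusUpgr
[21] P2: load  L5 | P0:I, P1:I, P2:M(83) | bus: none
[22] P2: load  L5 | P0:I, P1:I, P2:M(83) | bus: none
[23] P0: load  L3 | P0:E(10), P1:I, P2:I | bus: BusRd
[24] P2: load  L5 | P0:I, P1:I, P2:M(83) | bus: none
[25] P2: load  L3 | P0:S(10), P1:I, P2:S(10) | bus: BusRd
[26] P2: store L5 := 94 | P0:I, P1:I, P2:M(94) | bus: none

invalidations = 3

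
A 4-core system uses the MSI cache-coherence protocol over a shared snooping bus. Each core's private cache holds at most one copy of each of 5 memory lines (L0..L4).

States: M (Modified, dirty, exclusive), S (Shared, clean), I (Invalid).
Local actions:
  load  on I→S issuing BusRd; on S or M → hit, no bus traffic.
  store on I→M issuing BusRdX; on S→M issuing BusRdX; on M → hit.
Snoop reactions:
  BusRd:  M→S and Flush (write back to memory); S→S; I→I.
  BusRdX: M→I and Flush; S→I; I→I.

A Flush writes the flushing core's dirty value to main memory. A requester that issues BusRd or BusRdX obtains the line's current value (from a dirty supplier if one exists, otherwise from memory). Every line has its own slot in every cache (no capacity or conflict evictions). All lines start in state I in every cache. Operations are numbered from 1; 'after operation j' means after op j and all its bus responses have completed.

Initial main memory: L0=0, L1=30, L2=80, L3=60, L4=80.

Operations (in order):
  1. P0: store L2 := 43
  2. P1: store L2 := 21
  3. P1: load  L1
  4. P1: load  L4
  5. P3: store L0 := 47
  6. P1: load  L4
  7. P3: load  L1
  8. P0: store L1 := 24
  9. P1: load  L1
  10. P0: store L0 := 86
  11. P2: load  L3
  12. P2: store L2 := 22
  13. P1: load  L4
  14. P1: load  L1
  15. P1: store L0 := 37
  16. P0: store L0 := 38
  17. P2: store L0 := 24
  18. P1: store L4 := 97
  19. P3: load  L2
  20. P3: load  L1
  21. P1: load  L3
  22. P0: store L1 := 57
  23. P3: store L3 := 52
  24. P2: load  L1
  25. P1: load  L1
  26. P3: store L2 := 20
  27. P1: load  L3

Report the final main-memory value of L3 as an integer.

memory[L3] = 52

  op1 P0: store L2 := 43 → M/I/I/I on L2; bus BusRdX; mem=80
  op2 P1: store L2 := 21 → I/M/I/I on L2; bus BusRdX Flush; mem=43
  op3 P1: load  L1 → I/S/I/I on L1; bus BusRd; mem=30
  op4 P1: load  L4 → I/S/I/I on L4; bus BusRd; mem=80
  op5 P3: store L0 := 47 → I/I/I/M on L0; bus BusRdX; mem=0
  op6 P1: load  L4 → I/S/I/I on L4; bus (none); mem=80
  op7 P3: load  L1 → I/S/I/S on L1; bus BusRd; mem=30
  op8 P0: store L1 := 24 → M/I/I/I on L1; bus BusRdX; mem=30
  op9 P1: load  L1 → S/S/I/I on L1; bus BusRd Flush; mem=24
  op10 P0: store L0 := 86 → M/I/I/I on L0; bus BusRdX Flush; mem=47
  op11 P2: load  L3 → I/I/S/I on L3; bus BusRd; mem=60
  op12 P2: store L2 := 22 → I/I/M/I on L2; bus BusRdX Flush; mem=21
  op13 P1: load  L4 → I/S/I/I on L4; bus (none); mem=80
  op14 P1: load  L1 → S/S/I/I on L1; bus (none); mem=24
  op15 P1: store L0 := 37 → I/M/I/I on L0; bus BusRdX Flush; mem=86
  op16 P0: store L0 := 38 → M/I/I/I on L0; bus BusRdX Flush; mem=37
  op17 P2: store L0 := 24 → I/I/M/I on L0; bus BusRdX Flush; mem=38
  op18 P1: store L4 := 97 → I/M/I/I on L4; bus BusRdX; mem=80
  op19 P3: load  L2 → I/I/S/S on L2; bus BusRd Flush; mem=22
  op20 P3: load  L1 → S/S/I/S on L1; bus BusRd; mem=24
  op21 P1: load  L3 → I/S/S/I on L3; bus BusRd; mem=60
  op22 P0: store L1 := 57 → M/I/I/I on L1; bus BusRdX; mem=24
  op23 P3: store L3 := 52 → I/I/I/M on L3; bus BusRdX; mem=60
  op24 P2: load  L1 → S/I/S/I on L1; bus BusRd Flush; mem=57
  op25 P1: load  L1 → S/S/S/I on L1; bus BusRd; mem=57
  op26 P3: store L2 := 20 → I/I/I/M on L2; bus BusRdX; mem=22
  op27 P1: load  L3 → I/S/I/S on L3; bus BusRd Flush; mem=52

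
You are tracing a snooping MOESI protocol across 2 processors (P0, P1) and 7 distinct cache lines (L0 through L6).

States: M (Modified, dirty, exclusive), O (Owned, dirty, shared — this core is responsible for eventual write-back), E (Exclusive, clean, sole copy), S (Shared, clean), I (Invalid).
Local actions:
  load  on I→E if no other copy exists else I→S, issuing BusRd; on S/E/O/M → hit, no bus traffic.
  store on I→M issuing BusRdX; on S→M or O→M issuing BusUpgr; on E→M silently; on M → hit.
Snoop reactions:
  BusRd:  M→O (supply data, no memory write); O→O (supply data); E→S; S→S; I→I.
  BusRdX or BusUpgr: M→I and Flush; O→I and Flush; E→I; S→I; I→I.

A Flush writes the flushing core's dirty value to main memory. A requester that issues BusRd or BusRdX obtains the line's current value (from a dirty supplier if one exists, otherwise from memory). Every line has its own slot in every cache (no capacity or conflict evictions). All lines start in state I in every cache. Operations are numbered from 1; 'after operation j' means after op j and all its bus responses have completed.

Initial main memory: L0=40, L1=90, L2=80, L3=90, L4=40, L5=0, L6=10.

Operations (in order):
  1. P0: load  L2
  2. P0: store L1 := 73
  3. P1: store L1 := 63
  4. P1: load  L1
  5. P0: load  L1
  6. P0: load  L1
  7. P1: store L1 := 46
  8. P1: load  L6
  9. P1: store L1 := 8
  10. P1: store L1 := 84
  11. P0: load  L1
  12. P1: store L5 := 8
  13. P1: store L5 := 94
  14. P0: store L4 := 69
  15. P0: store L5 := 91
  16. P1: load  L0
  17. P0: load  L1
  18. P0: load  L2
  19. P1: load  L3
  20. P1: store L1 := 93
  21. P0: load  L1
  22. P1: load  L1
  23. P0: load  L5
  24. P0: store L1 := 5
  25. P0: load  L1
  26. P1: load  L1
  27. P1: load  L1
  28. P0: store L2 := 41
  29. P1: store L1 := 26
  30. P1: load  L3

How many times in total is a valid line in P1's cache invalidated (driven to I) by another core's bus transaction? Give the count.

1. P0: load  L2  bus=[BusRd]  L2: P0=E P1=I  mem[L2]=80
2. P0: store L1 := 73  bus=[BusRdX]  L1: P0=M P1=I  mem[L1]=90
3. P1: store L1 := 63  bus=[BusRdX,Flush]  L1: P0=I P1=M  mem[L1]=73
4. P1: load  L1  bus=[-]  L1: P0=I P1=M  mem[L1]=73
5. P0: load  L1  bus=[BusRd]  L1: P0=S P1=O  mem[L1]=73
6. P0: load  L1  bus=[-]  L1: P0=S P1=O  mem[L1]=73
7. P1: store L1 := 46  bus=[BusUpgr]  L1: P0=I P1=M  mem[L1]=73
8. P1: load  L6  bus=[BusRd]  L6: P0=I P1=E  mem[L6]=10
9. P1: store L1 := 8  bus=[-]  L1: P0=I P1=M  mem[L1]=73
10. P1: store L1 := 84  bus=[-]  L1: P0=I P1=M  mem[L1]=73
11. P0: load  L1  bus=[BusRd]  L1: P0=S P1=O  mem[L1]=73
12. P1: store L5 := 8  bus=[BusRdX]  L5: P0=I P1=M  mem[L5]=0
13. P1: store L5 := 94  bus=[-]  L5: P0=I P1=M  mem[L5]=0
14. P0: store L4 := 69  bus=[BusRdX]  L4: P0=M P1=I  mem[L4]=40
15. P0: store L5 := 91  bus=[BusRdX,Flush]  L5: P0=M P1=I  mem[L5]=94
16. P1: load  L0  bus=[BusRd]  L0: P0=I P1=E  mem[L0]=40
17. P0: load  L1  bus=[-]  L1: P0=S P1=O  mem[L1]=73
18. P0: load  L2  bus=[-]  L2: P0=E P1=I  mem[L2]=80
19. P1: load  L3  bus=[BusRd]  L3: P0=I P1=E  mem[L3]=90
20. P1: store L1 := 93  bus=[BusUpgr]  L1: P0=I P1=M  mem[L1]=73
21. P0: load  L1  bus=[BusRd]  L1: P0=S P1=O  mem[L1]=73
22. P1: load  L1  bus=[-]  L1: P0=S P1=O  mem[L1]=73
23. P0: load  L5  bus=[-]  L5: P0=M P1=I  mem[L5]=94
24. P0: store L1 := 5  bus=[BusUpgr,Flush]  L1: P0=M P1=I  mem[L1]=93
25. P0: load  L1  bus=[-]  L1: P0=M P1=I  mem[L1]=93
26. P1: load  L1  bus=[BusRd]  L1: P0=O P1=S  mem[L1]=93
27. P1: load  L1  bus=[-]  L1: P0=O P1=S  mem[L1]=93
28. P0: store L2 := 41  bus=[-]  L2: P0=M P1=I  mem[L2]=80
29. P1: store L1 := 26  bus=[BusUpgr,Flush]  L1: P0=I P1=M  mem[L1]=5
30. P1: load  L3  bus=[-]  L3: P0=I P1=E  mem[L3]=90

invalidations = 2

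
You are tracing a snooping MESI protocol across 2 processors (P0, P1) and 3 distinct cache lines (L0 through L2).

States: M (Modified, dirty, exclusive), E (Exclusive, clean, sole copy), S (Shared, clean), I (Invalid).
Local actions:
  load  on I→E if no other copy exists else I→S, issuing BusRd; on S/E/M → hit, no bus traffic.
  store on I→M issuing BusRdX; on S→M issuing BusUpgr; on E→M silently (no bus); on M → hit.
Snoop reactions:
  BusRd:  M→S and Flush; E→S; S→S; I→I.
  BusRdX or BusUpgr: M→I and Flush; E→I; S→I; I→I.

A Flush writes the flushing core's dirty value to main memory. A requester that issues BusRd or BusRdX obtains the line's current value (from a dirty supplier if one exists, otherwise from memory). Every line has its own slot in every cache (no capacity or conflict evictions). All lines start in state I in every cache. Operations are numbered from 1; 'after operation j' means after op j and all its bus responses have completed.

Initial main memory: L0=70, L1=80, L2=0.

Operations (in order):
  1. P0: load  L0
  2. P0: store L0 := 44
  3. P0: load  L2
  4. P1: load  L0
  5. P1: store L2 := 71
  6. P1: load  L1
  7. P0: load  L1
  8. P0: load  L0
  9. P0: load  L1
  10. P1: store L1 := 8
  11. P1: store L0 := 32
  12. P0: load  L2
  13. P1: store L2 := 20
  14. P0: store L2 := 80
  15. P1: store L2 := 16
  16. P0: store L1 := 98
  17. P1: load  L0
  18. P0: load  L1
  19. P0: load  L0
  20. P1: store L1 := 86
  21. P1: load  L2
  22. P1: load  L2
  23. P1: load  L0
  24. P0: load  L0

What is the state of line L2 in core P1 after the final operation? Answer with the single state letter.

[1] P0: load  L0 | P0:E(70), P1:I | bus: BusRd
[2] P0: store L0 := 44 | P0:M(44), P1:I | bus: none
[3] P0: load  L2 | P0:E(0), P1:I | bus: BusRd
[4] P1: load  L0 | P0:S(44), P1:S(44) | bus: BusRd,Flush
[5] P1: store L2 := 71 | P0:I, P1:M(71) | bus: BusRdX
[6] P1: load  L1 | P0:I, P1:E(80) | bus: BusRd
[7] P0: load  L1 | P0:S(80), P1:S(80) | bus: BusRd
[8] P0: load  L0 | P0:S(44), P1:S(44) | bus: none
[9] P0: load  L1 | P0:S(80), P1:S(80) | bus: none
[10] P1: store L1 := 8 | P0:I, P1:M(8) | bus: BusUpgr
[11] P1: store L0 := 32 | P0:I, P1:M(32) | bus: BusUpgr
[12] P0: load  L2 | P0:S(71), P1:S(71) | bus: BusRd,Flush
[13] P1: store L2 := 20 | P0:I, P1:M(20) | bus: BusUpgr
[14] P0: store L2 := 80 | P0:M(80), P1:I | bus: BusRdX,Flush
[15] P1: store L2 := 16 | P0:I, P1:M(16) | bus: BusRdX,Flush
[16] P0: store L1 := 98 | P0:M(98), P1:I | bus: BusRdX,Flush
[17] P1: load  L0 | P0:I, P1:M(32) | bus: none
[18] P0: load  L1 | P0:M(98), P1:I | bus: none
[19] P0: load  L0 | P0:S(32), P1:S(32) | bus: BusRd,Flush
[20] P1: store L1 := 86 | P0:I, P1:M(86) | bus: BusRdX,Flush
[21] P1: load  L2 | P0:I, P1:M(16) | bus: none
[22] P1: load  L2 | P0:I, P1:M(16) | bus: none
[23] P1: load  L0 | P0:S(32), P1:S(32) | bus: none
[24] P0: load  L0 | P0:S(32), P1:S(32) | bus: none

state = M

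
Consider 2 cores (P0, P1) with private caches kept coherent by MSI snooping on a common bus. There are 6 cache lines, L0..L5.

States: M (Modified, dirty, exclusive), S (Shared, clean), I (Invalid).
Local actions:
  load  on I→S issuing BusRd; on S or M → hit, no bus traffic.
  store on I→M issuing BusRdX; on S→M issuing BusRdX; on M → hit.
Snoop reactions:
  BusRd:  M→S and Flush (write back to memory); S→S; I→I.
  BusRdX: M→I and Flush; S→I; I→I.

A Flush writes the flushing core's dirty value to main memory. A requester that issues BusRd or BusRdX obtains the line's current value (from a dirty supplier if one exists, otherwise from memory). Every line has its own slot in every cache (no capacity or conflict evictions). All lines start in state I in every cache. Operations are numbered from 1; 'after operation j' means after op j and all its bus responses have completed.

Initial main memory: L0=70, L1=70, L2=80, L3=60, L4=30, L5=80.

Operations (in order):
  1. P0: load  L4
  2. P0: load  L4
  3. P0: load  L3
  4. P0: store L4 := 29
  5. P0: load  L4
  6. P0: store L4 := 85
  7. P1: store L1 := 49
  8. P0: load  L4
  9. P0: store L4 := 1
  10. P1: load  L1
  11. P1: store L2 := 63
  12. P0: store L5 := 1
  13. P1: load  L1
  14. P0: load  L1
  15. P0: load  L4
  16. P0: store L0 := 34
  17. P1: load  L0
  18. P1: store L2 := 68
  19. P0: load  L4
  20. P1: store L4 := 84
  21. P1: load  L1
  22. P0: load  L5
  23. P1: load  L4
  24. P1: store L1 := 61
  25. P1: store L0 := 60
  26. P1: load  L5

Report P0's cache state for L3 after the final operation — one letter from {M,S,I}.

  op1 P0: load  L4 → S/I on L4; bus BusRd; mem=30
  op2 P0: load  L4 → S/I on L4; bus (none); mem=30
  op3 P0: load  L3 → S/I on L3; bus BusRd; mem=60
  op4 P0: store L4 := 29 → M/I on L4; bus BusRdX; mem=30
  op5 P0: load  L4 → M/I on L4; bus (none); mem=30
  op6 P0: store L4 := 85 → M/I on L4; bus (none); mem=30
  op7 P1: store L1 := 49 → I/M on L1; bus BusRdX; mem=70
  op8 P0: load  L4 → M/I on L4; bus (none); mem=30
  op9 P0: store L4 := 1 → M/I on L4; bus (none); mem=30
  op10 P1: load  L1 → I/M on L1; bus (none); mem=70
  op11 P1: store L2 := 63 → I/M on L2; bus BusRdX; mem=80
  op12 P0: store L5 := 1 → M/I on L5; bus BusRdX; mem=80
  op13 P1: load  L1 → I/M on L1; bus (none); mem=70
  op14 P0: load  L1 → S/S on L1; bus BusRd Flush; mem=49
  op15 P0: load  L4 → M/I on L4; bus (none); mem=30
  op16 P0: store L0 := 34 → M/I on L0; bus BusRdX; mem=70
  op17 P1: load  L0 → S/S on L0; bus BusRd Flush; mem=34
  op18 P1: store L2 := 68 → I/M on L2; bus (none); mem=80
  op19 P0: load  L4 → M/I on L4; bus (none); mem=30
  op20 P1: store L4 := 84 → I/M on L4; bus BusRdX Flush; mem=1
  op21 P1: load  L1 → S/S on L1; bus (none); mem=49
  op22 P0: load  L5 → M/I on L5; bus (none); mem=80
  op23 P1: load  L4 → I/M on L4; bus (none); mem=1
  op24 P1: store L1 := 61 → I/M on L1; bus BusRdX; mem=49
  op25 P1: store L0 := 60 → I/M on L0; bus BusRdX; mem=34
  op26 P1: load  L5 → S/S on L5; bus BusRd Flush; mem=1

state = S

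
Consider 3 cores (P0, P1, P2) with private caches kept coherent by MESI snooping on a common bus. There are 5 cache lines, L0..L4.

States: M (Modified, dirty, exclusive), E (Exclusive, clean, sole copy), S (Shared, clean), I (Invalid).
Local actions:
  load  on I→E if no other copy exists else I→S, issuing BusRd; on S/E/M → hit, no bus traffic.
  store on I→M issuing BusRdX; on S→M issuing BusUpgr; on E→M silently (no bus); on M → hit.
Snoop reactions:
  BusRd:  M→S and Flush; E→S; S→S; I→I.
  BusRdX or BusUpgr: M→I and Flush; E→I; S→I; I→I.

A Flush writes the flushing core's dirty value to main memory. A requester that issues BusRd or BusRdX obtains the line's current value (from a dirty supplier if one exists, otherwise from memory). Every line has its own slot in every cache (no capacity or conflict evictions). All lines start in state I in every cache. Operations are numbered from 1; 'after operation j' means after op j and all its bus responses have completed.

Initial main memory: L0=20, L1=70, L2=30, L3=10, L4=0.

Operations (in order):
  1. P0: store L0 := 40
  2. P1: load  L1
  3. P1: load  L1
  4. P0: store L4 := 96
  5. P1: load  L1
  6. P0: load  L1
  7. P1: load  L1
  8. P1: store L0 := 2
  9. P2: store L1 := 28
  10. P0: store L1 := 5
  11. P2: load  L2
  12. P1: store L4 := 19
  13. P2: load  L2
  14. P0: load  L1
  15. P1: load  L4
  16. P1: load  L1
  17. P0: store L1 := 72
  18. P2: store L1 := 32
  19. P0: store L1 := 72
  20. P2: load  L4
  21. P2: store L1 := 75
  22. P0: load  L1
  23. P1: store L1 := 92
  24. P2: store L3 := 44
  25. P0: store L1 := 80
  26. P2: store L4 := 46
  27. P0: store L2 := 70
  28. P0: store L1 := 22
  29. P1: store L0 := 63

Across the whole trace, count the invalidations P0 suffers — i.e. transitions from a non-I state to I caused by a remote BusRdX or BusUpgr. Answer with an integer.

invalidations = 6

step 1: P0: store L0 := 40  ⟶  MII  (L0)  txn=BusRdX  M[L0]=20
step 2: P1: load  L1  ⟶  IEI  (L1)  txn=BusRd  M[L1]=70
step 3: P1: load  L1  ⟶  IEI  (L1)  txn=∅  M[L1]=70
step 4: P0: store L4 := 96  ⟶  MII  (L4)  txn=BusRdX  M[L4]=0
step 5: P1: load  L1  ⟶  IEI  (L1)  txn=∅  M[L1]=70
step 6: P0: load  L1  ⟶  SSI  (L1)  txn=BusRd  M[L1]=70
step 7: P1: load  L1  ⟶  SSI  (L1)  txn=∅  M[L1]=70
step 8: P1: store L0 := 2  ⟶  IMI  (L0)  txn=BusRdX+Flush  M[L0]=40
step 9: P2: store L1 := 28  ⟶  IIM  (L1)  txn=BusRdX  M[L1]=70
step 10: P0: store L1 := 5  ⟶  MII  (L1)  txn=BusRdX+Flush  M[L1]=28
step 11: P2: load  L2  ⟶  IIE  (L2)  txn=BusRd  M[L2]=30
step 12: P1: store L4 := 19  ⟶  IMI  (L4)  txn=BusRdX+Flush  M[L4]=96
step 13: P2: load  L2  ⟶  IIE  (L2)  txn=∅  M[L2]=30
step 14: P0: load  L1  ⟶  MII  (L1)  txn=∅  M[L1]=28
step 15: P1: load  L4  ⟶  IMI  (L4)  txn=∅  M[L4]=96
step 16: P1: load  L1  ⟶  SSI  (L1)  txn=BusRd+Flush  M[L1]=5
step 17: P0: store L1 := 72  ⟶  MII  (L1)  txn=BusUpgr  M[L1]=5
step 18: P2: store L1 := 32  ⟶  IIM  (L1)  txn=BusRdX+Flush  M[L1]=72
step 19: P0: store L1 := 72  ⟶  MII  (L1)  txn=BusRdX+Flush  M[L1]=32
step 20: P2: load  L4  ⟶  ISS  (L4)  txn=BusRd+Flush  M[L4]=19
step 21: P2: store L1 := 75  ⟶  IIM  (L1)  txn=BusRdX+Flush  M[L1]=72
step 22: P0: load  L1  ⟶  SIS  (L1)  txn=BusRd+Flush  M[L1]=75
step 23: P1: store L1 := 92  ⟶  IMI  (L1)  txn=BusRdX  M[L1]=75
step 24: P2: store L3 := 44  ⟶  IIM  (L3)  txn=BusRdX  M[L3]=10
step 25: P0: store L1 := 80  ⟶  MII  (L1)  txn=BusRdX+Flush  M[L1]=92
step 26: P2: store L4 := 46  ⟶  IIM  (L4)  txn=BusUpgr  M[L4]=19
step 27: P0: store L2 := 70  ⟶  MII  (L2)  txn=BusRdX  M[L2]=30
step 28: P0: store L1 := 22  ⟶  MII  (L1)  txn=∅  M[L1]=92
step 29: P1: store L0 := 63  ⟶  IMI  (L0)  txn=∅  M[L0]=40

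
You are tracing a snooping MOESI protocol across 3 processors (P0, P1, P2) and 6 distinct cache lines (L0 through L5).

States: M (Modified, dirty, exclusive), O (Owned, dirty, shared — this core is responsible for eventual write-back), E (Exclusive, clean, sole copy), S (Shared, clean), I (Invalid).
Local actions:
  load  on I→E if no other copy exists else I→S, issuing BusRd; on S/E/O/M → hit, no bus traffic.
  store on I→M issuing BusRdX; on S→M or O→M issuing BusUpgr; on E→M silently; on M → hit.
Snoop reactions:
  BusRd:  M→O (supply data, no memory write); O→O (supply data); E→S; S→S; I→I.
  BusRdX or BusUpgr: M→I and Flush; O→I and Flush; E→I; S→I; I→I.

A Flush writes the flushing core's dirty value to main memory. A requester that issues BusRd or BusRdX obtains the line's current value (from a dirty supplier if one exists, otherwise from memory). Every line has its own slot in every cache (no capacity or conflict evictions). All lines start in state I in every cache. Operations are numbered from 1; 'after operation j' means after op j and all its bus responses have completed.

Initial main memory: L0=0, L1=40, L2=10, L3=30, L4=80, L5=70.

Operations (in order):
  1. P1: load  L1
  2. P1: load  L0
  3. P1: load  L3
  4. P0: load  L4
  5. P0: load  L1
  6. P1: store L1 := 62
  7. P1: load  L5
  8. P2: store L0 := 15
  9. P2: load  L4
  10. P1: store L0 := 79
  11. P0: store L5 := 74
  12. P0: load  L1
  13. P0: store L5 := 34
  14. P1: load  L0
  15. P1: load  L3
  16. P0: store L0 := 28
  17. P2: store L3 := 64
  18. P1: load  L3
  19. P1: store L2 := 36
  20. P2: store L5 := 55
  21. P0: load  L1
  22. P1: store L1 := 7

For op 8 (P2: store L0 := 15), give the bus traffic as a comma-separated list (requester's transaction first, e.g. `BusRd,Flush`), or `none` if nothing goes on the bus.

step 1: P1: load  L1  ⟶  IEI  (L1)  txn=BusRd  M[L1]=40
step 2: P1: load  L0  ⟶  IEI  (L0)  txn=BusRd  M[L0]=0
step 3: P1: load  L3  ⟶  IEI  (L3)  txn=BusRd  M[L3]=30
step 4: P0: load  L4  ⟶  EII  (L4)  txn=BusRd  M[L4]=80
step 5: P0: load  L1  ⟶  SSI  (L1)  txn=BusRd  M[L1]=40
step 6: P1: store L1 := 62  ⟶  IMI  (L1)  txn=BusUpgr  M[L1]=40
step 7: P1: load  L5  ⟶  IEI  (L5)  txn=BusRd  M[L5]=70
step 8: P2: store L0 := 15  ⟶  IIM  (L0)  txn=BusRdX  M[L0]=0
step 9: P2: load  L4  ⟶  SIS  (L4)  txn=BusRd  M[L4]=80
step 10: P1: store L0 := 79  ⟶  IMI  (L0)  txn=BusRdX+Flush  M[L0]=15
step 11: P0: store L5 := 74  ⟶  MII  (L5)  txn=BusRdX  M[L5]=70
step 12: P0: load  L1  ⟶  SOI  (L1)  txn=BusRd  M[L1]=40
step 13: P0: store L5 := 34  ⟶  MII  (L5)  txn=∅  M[L5]=70
step 14: P1: load  L0  ⟶  IMI  (L0)  txn=∅  M[L0]=15
step 15: P1: load  L3  ⟶  IEI  (L3)  txn=∅  M[L3]=30
step 16: P0: store L0 := 28  ⟶  MII  (L0)  txn=BusRdX+Flush  M[L0]=79
step 17: P2: store L3 := 64  ⟶  IIM  (L3)  txn=BusRdX  M[L3]=30
step 18: P1: load  L3  ⟶  ISO  (L3)  txn=BusRd  M[L3]=30
step 19: P1: store L2 := 36  ⟶  IMI  (L2)  txn=BusRdX  M[L2]=10
step 20: P2: store L5 := 55  ⟶  IIM  (L5)  txn=BusRdX+Flush  M[L5]=34
step 21: P0: load  L1  ⟶  SOI  (L1)  txn=∅  M[L1]=40
step 22: P1: store L1 := 7  ⟶  IMI  (L1)  txn=BusUpgr  M[L1]=40

bus = BusRdX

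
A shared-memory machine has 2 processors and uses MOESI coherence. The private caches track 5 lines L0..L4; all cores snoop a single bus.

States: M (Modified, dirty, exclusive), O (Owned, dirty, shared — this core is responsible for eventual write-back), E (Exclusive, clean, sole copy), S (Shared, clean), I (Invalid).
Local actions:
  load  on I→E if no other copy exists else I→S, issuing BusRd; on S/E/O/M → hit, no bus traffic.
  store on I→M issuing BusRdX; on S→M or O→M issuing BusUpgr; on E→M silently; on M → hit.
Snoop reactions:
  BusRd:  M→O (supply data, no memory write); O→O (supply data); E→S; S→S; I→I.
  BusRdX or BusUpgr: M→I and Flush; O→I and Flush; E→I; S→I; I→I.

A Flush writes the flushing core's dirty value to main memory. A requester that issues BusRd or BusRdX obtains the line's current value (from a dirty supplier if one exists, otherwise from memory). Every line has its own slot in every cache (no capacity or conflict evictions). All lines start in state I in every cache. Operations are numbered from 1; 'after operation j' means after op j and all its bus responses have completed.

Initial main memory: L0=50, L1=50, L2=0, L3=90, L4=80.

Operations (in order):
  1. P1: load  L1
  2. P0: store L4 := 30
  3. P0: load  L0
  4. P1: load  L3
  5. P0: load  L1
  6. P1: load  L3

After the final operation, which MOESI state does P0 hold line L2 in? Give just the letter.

1. P1: load  L1  bus=[BusRd]  L1: P0=I P1=E  mem[L1]=50
2. P0: store L4 := 30  bus=[BusRdX]  L4: P0=M P1=I  mem[L4]=80
3. P0: load  L0  bus=[BusRd]  L0: P0=E P1=I  mem[L0]=50
4. P1: load  L3  bus=[BusRd]  L3: P0=I P1=E  mem[L3]=90
5. P0: load  L1  bus=[BusRd]  L1: P0=S P1=S  mem[L1]=50
6. P1: load  L3  bus=[-]  L3: P0=I P1=E  mem[L3]=90

state = I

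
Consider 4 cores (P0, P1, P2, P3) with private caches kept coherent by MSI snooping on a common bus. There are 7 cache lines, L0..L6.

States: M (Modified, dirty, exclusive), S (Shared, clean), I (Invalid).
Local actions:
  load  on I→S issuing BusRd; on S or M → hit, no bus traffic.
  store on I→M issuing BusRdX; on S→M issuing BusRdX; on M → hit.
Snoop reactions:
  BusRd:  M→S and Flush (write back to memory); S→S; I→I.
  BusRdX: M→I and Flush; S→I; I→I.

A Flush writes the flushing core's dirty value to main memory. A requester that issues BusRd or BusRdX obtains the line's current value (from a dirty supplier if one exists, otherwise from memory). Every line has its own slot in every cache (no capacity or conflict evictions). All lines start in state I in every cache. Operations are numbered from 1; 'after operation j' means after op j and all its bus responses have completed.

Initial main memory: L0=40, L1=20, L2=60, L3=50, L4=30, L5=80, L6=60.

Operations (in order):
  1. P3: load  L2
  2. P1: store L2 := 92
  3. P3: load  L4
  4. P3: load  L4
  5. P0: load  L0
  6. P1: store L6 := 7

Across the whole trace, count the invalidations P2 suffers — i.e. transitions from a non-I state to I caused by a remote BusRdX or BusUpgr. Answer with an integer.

[1] P3: load  L2 | P0:I, P1:I, P2:I, P3:S(60) | bus: BusRd
[2] P1: store L2 := 92 | P0:I, P1:M(92), P2:I, P3:I | bus: BusRdX
[3] P3: load  L4 | P0:I, P1:I, P2:I, P3:S(30) | bus: BusRd
[4] P3: load  L4 | P0:I, P1:I, P2:I, P3:S(30) | bus: none
[5] P0: load  L0 | P0:S(40), P1:I, P2:I, P3:I | bus: BusRd
[6] P1: store L6 := 7 | P0:I, P1:M(7), P2:I, P3:I | bus: BusRdX

invalidations = 0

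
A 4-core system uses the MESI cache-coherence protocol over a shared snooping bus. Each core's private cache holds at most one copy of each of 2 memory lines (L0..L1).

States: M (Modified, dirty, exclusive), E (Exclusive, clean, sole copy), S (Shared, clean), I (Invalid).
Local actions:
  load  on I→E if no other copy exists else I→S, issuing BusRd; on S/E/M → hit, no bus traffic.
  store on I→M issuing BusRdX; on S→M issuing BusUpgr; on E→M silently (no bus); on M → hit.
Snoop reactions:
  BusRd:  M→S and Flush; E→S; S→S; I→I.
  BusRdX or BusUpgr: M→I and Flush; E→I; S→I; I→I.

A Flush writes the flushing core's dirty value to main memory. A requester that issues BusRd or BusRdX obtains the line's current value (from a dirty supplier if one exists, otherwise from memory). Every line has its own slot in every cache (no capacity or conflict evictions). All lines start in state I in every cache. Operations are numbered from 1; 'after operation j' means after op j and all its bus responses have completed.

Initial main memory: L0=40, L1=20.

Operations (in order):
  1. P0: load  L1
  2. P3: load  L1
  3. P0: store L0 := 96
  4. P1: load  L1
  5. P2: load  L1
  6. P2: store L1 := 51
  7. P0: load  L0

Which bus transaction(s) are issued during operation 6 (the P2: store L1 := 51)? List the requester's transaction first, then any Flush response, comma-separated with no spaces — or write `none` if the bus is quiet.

bus = BusUpgr

step 1: P0: load  L1  ⟶  EIII  (L1)  txn=BusRd  M[L1]=20
step 2: P3: load  L1  ⟶  SIIS  (L1)  txn=BusRd  M[L1]=20
step 3: P0: store L0 := 96  ⟶  MIII  (L0)  txn=BusRdX  M[L0]=40
step 4: P1: load  L1  ⟶  SSIS  (L1)  txn=BusRd  M[L1]=20
step 5: P2: load  L1  ⟶  SSSS  (L1)  txn=BusRd  M[L1]=20
step 6: P2: store L1 := 51  ⟶  IIMI  (L1)  txn=BusUpgr  M[L1]=20
step 7: P0: load  L0  ⟶  MIII  (L0)  txn=∅  M[L0]=40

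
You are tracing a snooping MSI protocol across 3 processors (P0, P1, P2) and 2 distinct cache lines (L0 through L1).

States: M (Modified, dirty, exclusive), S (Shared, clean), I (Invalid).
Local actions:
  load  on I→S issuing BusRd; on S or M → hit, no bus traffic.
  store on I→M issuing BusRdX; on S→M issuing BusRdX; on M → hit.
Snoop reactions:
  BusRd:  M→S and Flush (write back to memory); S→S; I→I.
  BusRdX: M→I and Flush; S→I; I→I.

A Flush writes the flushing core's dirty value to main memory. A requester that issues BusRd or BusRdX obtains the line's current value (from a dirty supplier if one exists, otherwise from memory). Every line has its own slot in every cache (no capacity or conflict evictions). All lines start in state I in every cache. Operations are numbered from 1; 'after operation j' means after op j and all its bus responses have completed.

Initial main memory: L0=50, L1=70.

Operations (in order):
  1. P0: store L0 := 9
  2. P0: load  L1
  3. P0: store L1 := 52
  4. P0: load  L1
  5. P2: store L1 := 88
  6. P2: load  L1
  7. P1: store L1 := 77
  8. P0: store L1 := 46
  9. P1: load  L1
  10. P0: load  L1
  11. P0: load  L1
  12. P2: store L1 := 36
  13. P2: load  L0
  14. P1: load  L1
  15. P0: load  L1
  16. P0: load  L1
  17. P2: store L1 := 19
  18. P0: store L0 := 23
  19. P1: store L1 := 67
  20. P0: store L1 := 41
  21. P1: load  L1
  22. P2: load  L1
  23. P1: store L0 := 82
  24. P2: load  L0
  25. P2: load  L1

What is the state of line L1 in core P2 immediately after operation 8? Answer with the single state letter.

  op1 P0: store L0 := 9 → M/I/I on L0; bus BusRdX; mem=50
  op2 P0: load  L1 → S/I/I on L1; bus BusRd; mem=70
  op3 P0: store L1 := 52 → M/I/I on L1; bus BusRdX; mem=70
  op4 P0: load  L1 → M/I/I on L1; bus (none); mem=70
  op5 P2: store L1 := 88 → I/I/M on L1; bus BusRdX Flush; mem=52
  op6 P2: load  L1 → I/I/M on L1; bus (none); mem=52
  op7 P1: store L1 := 77 → I/M/I on L1; bus BusRdX Flush; mem=88
  op8 P0: store L1 := 46 → M/I/I on L1; bus BusRdX Flush; mem=77
  op9 P1: load  L1 → S/S/I on L1; bus BusRd Flush; mem=46
  op10 P0: load  L1 → S/S/I on L1; bus (none); mem=46
  op11 P0: load  L1 → S/S/I on L1; bus (none); mem=46
  op12 P2: store L1 := 36 → I/I/M on L1; bus BusRdX; mem=46
  op13 P2: load  L0 → S/I/S on L0; bus BusRd Flush; mem=9
  op14 P1: load  L1 → I/S/S on L1; bus BusRd Flush; mem=36
  op15 P0: load  L1 → S/S/S on L1; bus BusRd; mem=36
  op16 P0: load  L1 → S/S/S on L1; bus (none); mem=36
  op17 P2: store L1 := 19 → I/I/M on L1; bus BusRdX; mem=36
  op18 P0: store L0 := 23 → M/I/I on L0; bus BusRdX; mem=9
  op19 P1: store L1 := 67 → I/M/I on L1; bus BusRdX Flush; mem=19
  op20 P0: store L1 := 41 → M/I/I on L1; bus BusRdX Flush; mem=67
  op21 P1: load  L1 → S/S/I on L1; bus BusRd Flush; mem=41
  op22 P2: load  L1 → S/S/S on L1; bus BusRd; mem=41
  op23 P1: store L0 := 82 → I/M/I on L0; bus BusRdX Flush; mem=23
  op24 P2: load  L0 → I/S/S on L0; bus BusRd Flush; mem=82
  op25 P2: load  L1 → S/S/S on L1; bus (none); mem=41

state = I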